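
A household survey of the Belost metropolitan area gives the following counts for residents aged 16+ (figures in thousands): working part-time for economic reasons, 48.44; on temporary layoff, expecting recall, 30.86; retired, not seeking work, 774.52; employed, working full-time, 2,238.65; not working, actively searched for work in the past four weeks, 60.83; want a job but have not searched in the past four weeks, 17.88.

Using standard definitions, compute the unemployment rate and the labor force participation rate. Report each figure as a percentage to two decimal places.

Unemployment rate ≈ 3.85%; labor force participation rate ≈ 75.01%.

Employed = 48.44 + 2,238.65 = 2,287.09 thousand (anyone who worked, including part-time for economic reasons, counts as employed).
Unemployed = 30.86 + 60.83 = 91.69 thousand (jobless and actively searching, or on temporary layoff).
Labor force = 2,287.09 + 91.69 = 2,378.78 thousand.
Not in labor force = 774.52 + 17.88 = 792.40 thousand (those not working and not actively searching are outside the labor force — including those who want a job but have given up searching).
Civilian working-age population = 2,378.78 + 792.40 = 3,171.18 thousand.
Unemployment rate = 91.69 / 2,378.78 = 3.85%.
Labor force participation rate = 2,378.78 / 3,171.18 = 75.01%.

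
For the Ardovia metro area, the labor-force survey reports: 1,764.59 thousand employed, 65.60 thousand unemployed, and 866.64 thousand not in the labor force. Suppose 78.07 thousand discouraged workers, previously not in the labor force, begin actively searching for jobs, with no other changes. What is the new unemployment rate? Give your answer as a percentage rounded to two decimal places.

New unemployment rate ≈ 7.53%.

Initially, labor force = 1,764.59 + 65.60 = 1,830.19 thousand, so u = 65.60/1,830.19 = 3.58%.
After the change, unemployed and labor force both rise by 78.07 → E = 1,764.59, U = 143.67, labor force = 1,908.26 thousand.
New unemployment rate = 143.67 / 1,908.26 = 7.53%.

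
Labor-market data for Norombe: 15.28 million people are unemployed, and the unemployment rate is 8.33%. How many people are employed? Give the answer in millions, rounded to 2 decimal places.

Labor force = U / u = 15.28 / 0.0833 ≈ 183.43 million.
Employed = labor force − unemployed = 183.43 − 15.28 = 168.15 million.

About 168.15 million are employed.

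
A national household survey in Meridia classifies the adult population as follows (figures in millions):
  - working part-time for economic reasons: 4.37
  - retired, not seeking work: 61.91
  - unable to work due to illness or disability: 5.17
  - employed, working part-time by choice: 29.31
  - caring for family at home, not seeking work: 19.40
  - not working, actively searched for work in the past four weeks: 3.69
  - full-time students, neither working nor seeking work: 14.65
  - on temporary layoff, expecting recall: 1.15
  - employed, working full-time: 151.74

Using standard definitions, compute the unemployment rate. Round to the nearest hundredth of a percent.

Unemployment rate ≈ 2.54%.

Employed = 4.37 + 29.31 + 151.74 = 185.42 million (anyone who worked, including part-time for economic reasons, counts as employed).
Unemployed = 3.69 + 1.15 = 4.84 million (jobless and actively searching, or on temporary layoff).
Labor force = 185.42 + 4.84 = 190.26 million.
Unemployment rate = 4.84 / 190.26 = 2.54%.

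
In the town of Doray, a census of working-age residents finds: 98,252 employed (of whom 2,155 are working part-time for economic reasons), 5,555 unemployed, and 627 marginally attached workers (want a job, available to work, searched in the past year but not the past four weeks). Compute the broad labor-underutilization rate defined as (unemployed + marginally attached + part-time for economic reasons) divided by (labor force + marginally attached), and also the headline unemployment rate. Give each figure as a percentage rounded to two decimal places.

Labor force = 98,252 + 5,555 = 103,807.
Numerator = 5,555 + 627 + 2,155 = 8,337.
Denominator = 103,807 + 627 = 104,434.
Broad rate = 8,337 / 104,434 = 7.98%.
Headline unemployment rate = 5,555 / 103,807 = 5.35%.

Broad underutilization rate ≈ 7.98%; headline unemployment rate ≈ 5.35%.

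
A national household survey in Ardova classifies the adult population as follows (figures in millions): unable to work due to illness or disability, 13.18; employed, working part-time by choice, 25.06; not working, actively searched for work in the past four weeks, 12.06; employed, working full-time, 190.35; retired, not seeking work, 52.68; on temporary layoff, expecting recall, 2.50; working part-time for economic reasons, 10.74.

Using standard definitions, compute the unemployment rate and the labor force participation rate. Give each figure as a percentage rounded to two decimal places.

Unemployment rate ≈ 6.05%; labor force participation rate ≈ 78.52%.

Employed = 25.06 + 190.35 + 10.74 = 226.15 million (anyone who worked, including part-time for economic reasons, counts as employed).
Unemployed = 12.06 + 2.50 = 14.56 million (jobless and actively searching, or on temporary layoff).
Labor force = 226.15 + 14.56 = 240.71 million.
Not in labor force = 13.18 + 52.68 = 65.86 million (those not working and not actively searching are outside the labor force).
Civilian working-age population = 240.71 + 65.86 = 306.57 million.
Unemployment rate = 14.56 / 240.71 = 6.05%.
Labor force participation rate = 240.71 / 306.57 = 78.52%.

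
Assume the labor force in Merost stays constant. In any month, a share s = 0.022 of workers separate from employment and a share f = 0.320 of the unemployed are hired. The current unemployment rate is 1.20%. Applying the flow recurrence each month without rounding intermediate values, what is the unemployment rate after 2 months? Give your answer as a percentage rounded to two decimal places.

With a fixed labor force, u_{t+1} = u_t + s·(1−u_t) − f·u_t = u_t·(1−s−f) + s.
Here 1−s−f = 0.658 and s = 0.022.
u_1 = 0.012000 × 0.658 + 0.022 = 0.029896.
u_2 = 0.029896 × 0.658 + 0.022 = 0.041672.

Unemployment rate after two months ≈ 4.17%.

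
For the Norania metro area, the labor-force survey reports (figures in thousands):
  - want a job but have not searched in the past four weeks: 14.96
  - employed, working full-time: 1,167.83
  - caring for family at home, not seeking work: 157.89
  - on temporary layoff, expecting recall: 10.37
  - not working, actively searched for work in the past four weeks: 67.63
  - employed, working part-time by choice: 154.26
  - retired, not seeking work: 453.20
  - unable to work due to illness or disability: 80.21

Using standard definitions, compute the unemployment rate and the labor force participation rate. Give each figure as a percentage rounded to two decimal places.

Unemployment rate ≈ 5.57%; labor force participation rate ≈ 66.47%.

Employed = 1,167.83 + 154.26 = 1,322.09 thousand.
Unemployed = 10.37 + 67.63 = 78.00 thousand (jobless and actively searching, or on temporary layoff).
Labor force = 1,322.09 + 78.00 = 1,400.09 thousand.
Not in labor force = 14.96 + 157.89 + 453.20 + 80.21 = 706.26 thousand (those not working and not actively searching are outside the labor force — including those who want a job but have given up searching).
Civilian working-age population = 1,400.09 + 706.26 = 2,106.35 thousand.
Unemployment rate = 78.00 / 1,400.09 = 5.57%.
Labor force participation rate = 1,400.09 / 2,106.35 = 66.47%.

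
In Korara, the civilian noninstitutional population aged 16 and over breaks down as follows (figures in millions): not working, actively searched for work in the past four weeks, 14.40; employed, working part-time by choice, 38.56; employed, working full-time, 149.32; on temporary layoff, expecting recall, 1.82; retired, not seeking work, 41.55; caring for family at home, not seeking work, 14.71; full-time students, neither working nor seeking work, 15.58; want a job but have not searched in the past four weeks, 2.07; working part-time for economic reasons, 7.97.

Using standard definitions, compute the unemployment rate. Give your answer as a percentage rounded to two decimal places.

Unemployment rate ≈ 7.65%.

Employed = 38.56 + 149.32 + 7.97 = 195.85 million (anyone who worked, including part-time for economic reasons, counts as employed).
Unemployed = 14.40 + 1.82 = 16.22 million (jobless and actively searching, or on temporary layoff).
Labor force = 195.85 + 16.22 = 212.07 million.
Unemployment rate = 16.22 / 212.07 = 7.65%.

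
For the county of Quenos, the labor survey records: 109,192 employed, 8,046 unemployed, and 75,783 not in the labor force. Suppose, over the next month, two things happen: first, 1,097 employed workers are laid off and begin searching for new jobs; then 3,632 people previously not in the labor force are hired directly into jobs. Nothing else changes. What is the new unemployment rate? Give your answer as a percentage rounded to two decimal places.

New unemployment rate ≈ 7.56%.

Initially, labor force = 109,192 + 8,046 = 117,238, so u = 8,046/117,238 = 6.86%.
After the first change, employed falls and unemployed rises by 1,097; labor force unchanged → E = 108,095, U = 9,143, labor force = 117,238.
After the second change, employed and labor force both rise by 3,632; unemployed unchanged → E = 111,727, U = 9,143, labor force = 120,870.
New unemployment rate = 9,143 / 120,870 = 7.56%.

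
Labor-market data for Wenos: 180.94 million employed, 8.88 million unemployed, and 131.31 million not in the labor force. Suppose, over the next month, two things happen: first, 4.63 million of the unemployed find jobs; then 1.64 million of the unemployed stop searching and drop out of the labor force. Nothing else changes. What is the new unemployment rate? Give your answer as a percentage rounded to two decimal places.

Initially, labor force = 180.94 + 8.88 = 189.82 million, so u = 8.88/189.82 = 4.68%.
After the first change, unemployed falls and employed rises by 4.63; labor force unchanged → E = 185.57, U = 4.25, labor force = 189.82 million.
After the second change, unemployed and labor force both fall by 1.64 → E = 185.57, U = 2.61, labor force = 188.18 million.
New unemployment rate = 2.61 / 188.18 = 1.39%.

New unemployment rate ≈ 1.39%.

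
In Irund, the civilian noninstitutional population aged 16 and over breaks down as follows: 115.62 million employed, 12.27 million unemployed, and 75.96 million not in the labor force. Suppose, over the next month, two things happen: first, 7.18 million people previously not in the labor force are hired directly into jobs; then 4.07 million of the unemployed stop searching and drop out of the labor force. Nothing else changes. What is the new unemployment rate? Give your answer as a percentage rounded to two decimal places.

Initially, labor force = 115.62 + 12.27 = 127.89 million, so u = 12.27/127.89 = 9.59%.
After the first change, employed and labor force both rise by 7.18; unemployed unchanged → E = 122.80, U = 12.27, labor force = 135.07 million.
After the second change, unemployed and labor force both fall by 4.07 → E = 122.80, U = 8.20, labor force = 131.00 million.
New unemployment rate = 8.20 / 131.00 = 6.26%.

New unemployment rate ≈ 6.26%.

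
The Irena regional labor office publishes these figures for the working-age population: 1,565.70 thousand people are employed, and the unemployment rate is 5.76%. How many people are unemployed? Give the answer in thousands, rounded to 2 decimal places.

Let U be the number unemployed. The labor force is E + U, and U/(E+U) = 0.0576.
So U = 0.0576 × 1,565.70 / (1 − 0.0576) = 90.1843 / 0.9424 ≈ 95.70 thousand.

About 95.70 thousand are unemployed.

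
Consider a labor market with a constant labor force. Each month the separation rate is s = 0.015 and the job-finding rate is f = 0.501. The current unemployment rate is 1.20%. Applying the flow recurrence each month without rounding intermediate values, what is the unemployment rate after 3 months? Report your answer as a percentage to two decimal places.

With a fixed labor force, u_{t+1} = u_t + s·(1−u_t) − f·u_t = u_t·(1−s−f) + s.
Here 1−s−f = 0.484 and s = 0.015.
u_1 = 0.012000 × 0.484 + 0.015 = 0.020808.
u_2 = 0.020808 × 0.484 + 0.015 = 0.025071.
u_3 = 0.025071 × 0.484 + 0.015 = 0.027134.

Unemployment rate after three months ≈ 2.71%.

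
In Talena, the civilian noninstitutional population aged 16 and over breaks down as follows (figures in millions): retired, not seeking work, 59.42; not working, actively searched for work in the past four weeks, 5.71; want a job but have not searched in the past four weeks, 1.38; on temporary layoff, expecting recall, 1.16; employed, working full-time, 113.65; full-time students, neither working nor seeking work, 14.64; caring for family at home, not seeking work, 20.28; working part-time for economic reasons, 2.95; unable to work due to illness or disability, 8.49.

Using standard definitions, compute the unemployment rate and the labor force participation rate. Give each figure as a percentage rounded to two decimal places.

Employed = 113.65 + 2.95 = 116.60 million (anyone who worked, including part-time for economic reasons, counts as employed).
Unemployed = 5.71 + 1.16 = 6.87 million (jobless and actively searching, or on temporary layoff).
Labor force = 116.60 + 6.87 = 123.47 million.
Not in labor force = 59.42 + 1.38 + 14.64 + 20.28 + 8.49 = 104.21 million (those not working and not actively searching are outside the labor force — including those who want a job but have given up searching).
Civilian working-age population = 123.47 + 104.21 = 227.68 million.
Unemployment rate = 6.87 / 123.47 = 5.56%.
Labor force participation rate = 123.47 / 227.68 = 54.23%.

Unemployment rate ≈ 5.56%; labor force participation rate ≈ 54.23%.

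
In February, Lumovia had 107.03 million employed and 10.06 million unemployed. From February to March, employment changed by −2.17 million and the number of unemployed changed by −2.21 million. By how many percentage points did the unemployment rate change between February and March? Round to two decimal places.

The unemployment rate changed by −1.63 percentage points.

February: labor force = 107.03 + 10.06 = 117.09; u = 10.06/117.09 = 8.59%.
March: labor force = 104.86 + 7.85 = 112.71; u = 7.85/112.71 = 6.96%.
Change = 6.96% − 8.59% = −1.63 pp.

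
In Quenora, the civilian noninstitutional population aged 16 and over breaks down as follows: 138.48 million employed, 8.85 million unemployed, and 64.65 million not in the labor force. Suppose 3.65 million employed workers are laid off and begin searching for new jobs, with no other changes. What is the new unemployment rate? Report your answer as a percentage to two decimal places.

New unemployment rate ≈ 8.48%.

Initially, labor force = 138.48 + 8.85 = 147.33 million, so u = 8.85/147.33 = 6.01%.
After the change, employed falls and unemployed rises by 3.65; labor force unchanged → E = 134.83, U = 12.50, labor force = 147.33 million.
New unemployment rate = 12.50 / 147.33 = 8.48%.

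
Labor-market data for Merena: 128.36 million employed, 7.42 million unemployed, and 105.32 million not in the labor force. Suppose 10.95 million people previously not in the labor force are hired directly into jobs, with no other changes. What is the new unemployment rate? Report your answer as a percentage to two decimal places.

New unemployment rate ≈ 5.06%.

Initially, labor force = 128.36 + 7.42 = 135.78 million, so u = 7.42/135.78 = 5.46%.
After the change, employed and labor force both rise by 10.95; unemployed unchanged → E = 139.31, U = 7.42, labor force = 146.73 million.
New unemployment rate = 7.42 / 146.73 = 5.06%.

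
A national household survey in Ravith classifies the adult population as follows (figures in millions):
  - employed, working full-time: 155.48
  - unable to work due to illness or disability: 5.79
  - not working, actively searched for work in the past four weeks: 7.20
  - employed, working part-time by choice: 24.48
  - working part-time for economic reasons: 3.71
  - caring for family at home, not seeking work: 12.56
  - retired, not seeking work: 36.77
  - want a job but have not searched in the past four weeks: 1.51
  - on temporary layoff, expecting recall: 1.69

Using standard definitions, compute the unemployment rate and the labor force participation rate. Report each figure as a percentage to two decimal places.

Employed = 155.48 + 24.48 + 3.71 = 183.67 million (anyone who worked, including part-time for economic reasons, counts as employed).
Unemployed = 7.20 + 1.69 = 8.89 million (jobless and actively searching, or on temporary layoff).
Labor force = 183.67 + 8.89 = 192.56 million.
Not in labor force = 5.79 + 12.56 + 36.77 + 1.51 = 56.63 million (those not working and not actively searching are outside the labor force — including those who want a job but have given up searching).
Civilian working-age population = 192.56 + 56.63 = 249.19 million.
Unemployment rate = 8.89 / 192.56 = 4.62%.
Labor force participation rate = 192.56 / 249.19 = 77.27%.

Unemployment rate ≈ 4.62%; labor force participation rate ≈ 77.27%.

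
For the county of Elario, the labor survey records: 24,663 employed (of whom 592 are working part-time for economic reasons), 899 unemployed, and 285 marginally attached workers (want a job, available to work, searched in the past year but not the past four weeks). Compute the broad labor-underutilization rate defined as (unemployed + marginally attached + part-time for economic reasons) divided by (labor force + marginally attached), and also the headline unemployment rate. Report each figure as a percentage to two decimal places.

Labor force = 24,663 + 899 = 25,562.
Numerator = 899 + 285 + 592 = 1,776.
Denominator = 25,562 + 285 = 25,847.
Broad rate = 1,776 / 25,847 = 6.87%.
Headline unemployment rate = 899 / 25,562 = 3.52%.

Broad underutilization rate ≈ 6.87%; headline unemployment rate ≈ 3.52%.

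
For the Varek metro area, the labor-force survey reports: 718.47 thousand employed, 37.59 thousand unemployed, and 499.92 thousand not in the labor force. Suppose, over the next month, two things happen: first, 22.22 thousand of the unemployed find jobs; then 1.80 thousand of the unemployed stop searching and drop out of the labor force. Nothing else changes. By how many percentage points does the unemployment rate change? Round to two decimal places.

Initially, labor force = 718.47 + 37.59 = 756.06 thousand, so u = 37.59/756.06 = 4.97%.
After the first change, unemployed falls and employed rises by 22.22; labor force unchanged → E = 740.69, U = 15.37, labor force = 756.06 thousand.
After the second change, unemployed and labor force both fall by 1.80 → E = 740.69, U = 13.57, labor force = 754.26 thousand.
New unemployment rate = 13.57 / 754.26 = 1.80%.
Change = 1.80% − 4.97% = −3.17 percentage points.

The unemployment rate changes by −3.17 percentage points.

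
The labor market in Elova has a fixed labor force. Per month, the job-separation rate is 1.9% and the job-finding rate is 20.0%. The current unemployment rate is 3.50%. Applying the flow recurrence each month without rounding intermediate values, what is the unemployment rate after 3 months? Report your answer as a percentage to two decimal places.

With a fixed labor force, u_{t+1} = u_t + s·(1−u_t) − f·u_t = u_t·(1−s−f) + s.
Here 1−s−f = 0.781 and s = 0.019.
u_1 = 0.035000 × 0.781 + 0.019 = 0.046335.
u_2 = 0.046335 × 0.781 + 0.019 = 0.055188.
u_3 = 0.055188 × 0.781 + 0.019 = 0.062102.

Unemployment rate after three months ≈ 6.21%.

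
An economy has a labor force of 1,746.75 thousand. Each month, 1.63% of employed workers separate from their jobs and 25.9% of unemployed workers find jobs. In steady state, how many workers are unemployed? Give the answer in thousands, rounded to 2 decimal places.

About 103.42 thousand are unemployed in steady state.

Steady-state unemployment rate u* = s/(s+f) = 1.63/(1.63+25.9) = 0.059208.
Unemployed = u* × labor force = 0.059208 × 1,746.75 ≈ 103.42 thousand.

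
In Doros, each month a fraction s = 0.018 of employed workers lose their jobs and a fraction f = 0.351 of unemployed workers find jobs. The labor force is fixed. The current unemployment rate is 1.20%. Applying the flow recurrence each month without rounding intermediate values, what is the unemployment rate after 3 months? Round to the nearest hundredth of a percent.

With a fixed labor force, u_{t+1} = u_t + s·(1−u_t) − f·u_t = u_t·(1−s−f) + s.
Here 1−s−f = 0.631 and s = 0.018.
u_1 = 0.012000 × 0.631 + 0.018 = 0.025572.
u_2 = 0.025572 × 0.631 + 0.018 = 0.034136.
u_3 = 0.034136 × 0.631 + 0.018 = 0.039540.

Unemployment rate after three months ≈ 3.95%.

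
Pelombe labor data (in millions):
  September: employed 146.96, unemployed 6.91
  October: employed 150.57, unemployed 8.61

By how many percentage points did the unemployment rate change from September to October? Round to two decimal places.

September: labor force = 146.96 + 6.91 = 153.87; u = 6.91/153.87 = 4.49%.
October: labor force = 150.57 + 8.61 = 159.18; u = 8.61/159.18 = 5.41%.
Change = 5.41% − 4.49% = +0.92 pp.

The unemployment rate changed by +0.92 percentage points.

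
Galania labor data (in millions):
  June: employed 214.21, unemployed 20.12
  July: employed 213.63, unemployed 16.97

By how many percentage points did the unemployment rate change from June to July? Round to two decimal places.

June: labor force = 214.21 + 20.12 = 234.33; u = 20.12/234.33 = 8.59%.
July: labor force = 213.63 + 16.97 = 230.60; u = 16.97/230.60 = 7.36%.
Change = 7.36% − 8.59% = −1.23 pp.

The unemployment rate changed by −1.23 percentage points.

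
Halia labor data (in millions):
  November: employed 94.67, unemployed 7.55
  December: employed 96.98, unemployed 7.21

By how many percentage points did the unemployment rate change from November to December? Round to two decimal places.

The unemployment rate changed by −0.47 percentage points.

November: labor force = 94.67 + 7.55 = 102.22; u = 7.55/102.22 = 7.39%.
December: labor force = 96.98 + 7.21 = 104.19; u = 7.21/104.19 = 6.92%.
Change = 6.92% − 7.39% = −0.47 pp.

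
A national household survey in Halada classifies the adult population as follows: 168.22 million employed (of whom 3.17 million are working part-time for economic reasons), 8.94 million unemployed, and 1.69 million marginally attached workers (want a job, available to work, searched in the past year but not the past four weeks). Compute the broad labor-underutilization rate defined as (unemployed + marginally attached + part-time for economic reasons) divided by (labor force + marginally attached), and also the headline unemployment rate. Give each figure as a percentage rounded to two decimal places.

Broad underutilization rate ≈ 7.72%; headline unemployment rate ≈ 5.05%.

Labor force = 168.22 + 8.94 = 177.16 million.
Numerator = 8.94 + 1.69 + 3.17 = 13.80 million.
Denominator = 177.16 + 1.69 = 178.85 million.
Broad rate = 13.80 / 178.85 = 7.72%.
Headline unemployment rate = 8.94 / 177.16 = 5.05%.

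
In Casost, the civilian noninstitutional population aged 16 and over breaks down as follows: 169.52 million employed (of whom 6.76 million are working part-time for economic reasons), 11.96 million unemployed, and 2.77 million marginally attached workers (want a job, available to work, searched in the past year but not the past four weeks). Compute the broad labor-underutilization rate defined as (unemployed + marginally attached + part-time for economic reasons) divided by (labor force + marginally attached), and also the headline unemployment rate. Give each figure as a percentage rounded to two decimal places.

Broad underutilization rate ≈ 11.66%; headline unemployment rate ≈ 6.59%.

Labor force = 169.52 + 11.96 = 181.48 million.
Numerator = 11.96 + 2.77 + 6.76 = 21.49 million.
Denominator = 181.48 + 2.77 = 184.25 million.
Broad rate = 21.49 / 184.25 = 11.66%.
Headline unemployment rate = 11.96 / 181.48 = 6.59%.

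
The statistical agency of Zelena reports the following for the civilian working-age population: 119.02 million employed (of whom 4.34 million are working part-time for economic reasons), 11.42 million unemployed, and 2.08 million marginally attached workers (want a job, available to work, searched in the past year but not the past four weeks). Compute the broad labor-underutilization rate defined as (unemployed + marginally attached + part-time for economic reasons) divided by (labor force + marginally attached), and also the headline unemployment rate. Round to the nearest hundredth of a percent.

Labor force = 119.02 + 11.42 = 130.44 million.
Numerator = 11.42 + 2.08 + 4.34 = 17.84 million.
Denominator = 130.44 + 2.08 = 132.52 million.
Broad rate = 17.84 / 132.52 = 13.46%.
Headline unemployment rate = 11.42 / 130.44 = 8.75%.

Broad underutilization rate ≈ 13.46%; headline unemployment rate ≈ 8.75%.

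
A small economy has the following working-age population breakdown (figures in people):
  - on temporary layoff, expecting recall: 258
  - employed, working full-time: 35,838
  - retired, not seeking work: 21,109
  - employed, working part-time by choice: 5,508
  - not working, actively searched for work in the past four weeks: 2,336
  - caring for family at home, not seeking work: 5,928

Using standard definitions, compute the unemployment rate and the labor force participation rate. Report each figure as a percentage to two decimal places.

Unemployment rate ≈ 5.90%; labor force participation rate ≈ 61.91%.

Employed = 35,838 + 5,508 = 41,346.
Unemployed = 258 + 2,336 = 2,594 (jobless and actively searching, or on temporary layoff).
Labor force = 41,346 + 2,594 = 43,940.
Not in labor force = 21,109 + 5,928 = 27,037 (those not working and not actively searching are outside the labor force).
Civilian working-age population = 43,940 + 27,037 = 70,977.
Unemployment rate = 2,594 / 43,940 = 5.90%.
Labor force participation rate = 43,940 / 70,977 = 61.91%.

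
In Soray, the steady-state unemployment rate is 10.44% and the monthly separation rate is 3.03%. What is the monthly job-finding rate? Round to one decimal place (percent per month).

From u* = s/(s+f): f = s·(1−u)/u.
f = 3.03 × (1 − 0.1044) / 0.1044 = 2.7137 / 0.1044 ≈ 26.0% per month.

Job-finding rate ≈ 26.0% per month.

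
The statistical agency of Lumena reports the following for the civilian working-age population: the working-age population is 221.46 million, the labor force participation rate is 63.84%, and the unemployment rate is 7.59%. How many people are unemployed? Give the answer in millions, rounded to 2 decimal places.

Labor force = 0.6384 × 221.46 = 141.38 million.
Unemployed = 0.0759 × 141.38 ≈ 10.73 million.

About 10.73 million are unemployed.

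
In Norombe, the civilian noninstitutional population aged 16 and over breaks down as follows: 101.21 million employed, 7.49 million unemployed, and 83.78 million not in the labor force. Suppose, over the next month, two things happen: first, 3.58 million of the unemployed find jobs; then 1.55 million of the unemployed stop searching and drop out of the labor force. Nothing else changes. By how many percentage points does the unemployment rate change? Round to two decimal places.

Initially, labor force = 101.21 + 7.49 = 108.70 million, so u = 7.49/108.70 = 6.89%.
After the first change, unemployed falls and employed rises by 3.58; labor force unchanged → E = 104.79, U = 3.91, labor force = 108.70 million.
After the second change, unemployed and labor force both fall by 1.55 → E = 104.79, U = 2.36, labor force = 107.15 million.
New unemployment rate = 2.36 / 107.15 = 2.20%.
Change = 2.20% − 6.89% = −4.69 percentage points.

The unemployment rate changes by −4.69 percentage points.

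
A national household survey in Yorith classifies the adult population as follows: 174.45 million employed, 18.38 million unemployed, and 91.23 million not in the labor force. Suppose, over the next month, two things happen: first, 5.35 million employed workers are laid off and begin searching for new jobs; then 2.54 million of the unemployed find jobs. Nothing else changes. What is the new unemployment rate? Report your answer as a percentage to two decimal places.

Initially, labor force = 174.45 + 18.38 = 192.83 million, so u = 18.38/192.83 = 9.53%.
After the first change, employed falls and unemployed rises by 5.35; labor force unchanged → E = 169.10, U = 23.73, labor force = 192.83 million.
After the second change, unemployed falls and employed rises by 2.54; labor force unchanged → E = 171.64, U = 21.19, labor force = 192.83 million.
New unemployment rate = 21.19 / 192.83 = 10.99%.

New unemployment rate ≈ 10.99%.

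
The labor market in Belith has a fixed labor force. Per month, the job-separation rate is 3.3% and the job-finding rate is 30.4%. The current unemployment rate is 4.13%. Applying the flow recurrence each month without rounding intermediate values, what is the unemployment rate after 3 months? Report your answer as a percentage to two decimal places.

With a fixed labor force, u_{t+1} = u_t + s·(1−u_t) − f·u_t = u_t·(1−s−f) + s.
Here 1−s−f = 0.663 and s = 0.033.
u_1 = 0.041300 × 0.663 + 0.033 = 0.060382.
u_2 = 0.060382 × 0.663 + 0.033 = 0.073033.
u_3 = 0.073033 × 0.663 + 0.033 = 0.081421.

Unemployment rate after three months ≈ 8.14%.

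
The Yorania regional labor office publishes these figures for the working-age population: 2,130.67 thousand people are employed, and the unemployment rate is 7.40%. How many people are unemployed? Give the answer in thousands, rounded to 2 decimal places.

About 170.27 thousand are unemployed.

Let U be the number unemployed. The labor force is E + U, and U/(E+U) = 0.0740.
So U = 0.0740 × 2,130.67 / (1 − 0.0740) = 157.6696 / 0.9260 ≈ 170.27 thousand.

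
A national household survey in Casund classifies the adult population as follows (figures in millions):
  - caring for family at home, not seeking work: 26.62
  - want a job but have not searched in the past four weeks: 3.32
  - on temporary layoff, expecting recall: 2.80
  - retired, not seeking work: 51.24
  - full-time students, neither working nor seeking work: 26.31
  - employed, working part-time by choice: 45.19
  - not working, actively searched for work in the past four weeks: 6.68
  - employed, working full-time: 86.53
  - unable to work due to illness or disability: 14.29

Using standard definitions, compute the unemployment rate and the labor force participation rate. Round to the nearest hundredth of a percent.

Unemployment rate ≈ 6.71%; labor force participation rate ≈ 53.69%.

Employed = 45.19 + 86.53 = 131.72 million.
Unemployed = 2.80 + 6.68 = 9.48 million (jobless and actively searching, or on temporary layoff).
Labor force = 131.72 + 9.48 = 141.20 million.
Not in labor force = 26.62 + 3.32 + 51.24 + 26.31 + 14.29 = 121.78 million (those not working and not actively searching are outside the labor force — including those who want a job but have given up searching).
Civilian working-age population = 141.20 + 121.78 = 262.98 million.
Unemployment rate = 9.48 / 141.20 = 6.71%.
Labor force participation rate = 141.20 / 262.98 = 53.69%.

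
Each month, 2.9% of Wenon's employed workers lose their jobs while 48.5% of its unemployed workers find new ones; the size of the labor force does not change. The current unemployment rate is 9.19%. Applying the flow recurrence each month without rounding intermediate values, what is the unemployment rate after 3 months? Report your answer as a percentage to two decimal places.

Unemployment rate after three months ≈ 6.05%.

With a fixed labor force, u_{t+1} = u_t + s·(1−u_t) − f·u_t = u_t·(1−s−f) + s.
Here 1−s−f = 0.486 and s = 0.029.
u_1 = 0.091900 × 0.486 + 0.029 = 0.073663.
u_2 = 0.073663 × 0.486 + 0.029 = 0.064800.
u_3 = 0.064800 × 0.486 + 0.029 = 0.060493.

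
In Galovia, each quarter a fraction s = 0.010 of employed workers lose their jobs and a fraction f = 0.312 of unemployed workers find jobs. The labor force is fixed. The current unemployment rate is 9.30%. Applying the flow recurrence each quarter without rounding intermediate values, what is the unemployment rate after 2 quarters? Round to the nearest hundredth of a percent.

Unemployment rate after two quarters ≈ 5.95%.

With a fixed labor force, u_{t+1} = u_t + s·(1−u_t) − f·u_t = u_t·(1−s−f) + s.
Here 1−s−f = 0.678 and s = 0.010.
u_1 = 0.093000 × 0.678 + 0.010 = 0.073054.
u_2 = 0.073054 × 0.678 + 0.010 = 0.059531.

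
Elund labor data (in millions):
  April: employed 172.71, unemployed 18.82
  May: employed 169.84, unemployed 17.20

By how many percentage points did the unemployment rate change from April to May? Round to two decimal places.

April: labor force = 172.71 + 18.82 = 191.53; u = 18.82/191.53 = 9.83%.
May: labor force = 169.84 + 17.20 = 187.04; u = 17.20/187.04 = 9.20%.
Change = 9.20% − 9.83% = −0.63 pp.

The unemployment rate changed by −0.63 percentage points.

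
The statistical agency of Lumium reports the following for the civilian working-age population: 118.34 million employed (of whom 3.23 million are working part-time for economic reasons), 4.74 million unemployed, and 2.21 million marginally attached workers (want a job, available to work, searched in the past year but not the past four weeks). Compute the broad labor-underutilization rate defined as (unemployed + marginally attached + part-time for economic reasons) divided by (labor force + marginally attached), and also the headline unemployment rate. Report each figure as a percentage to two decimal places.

Broad underutilization rate ≈ 8.13%; headline unemployment rate ≈ 3.85%.

Labor force = 118.34 + 4.74 = 123.08 million.
Numerator = 4.74 + 2.21 + 3.23 = 10.18 million.
Denominator = 123.08 + 2.21 = 125.29 million.
Broad rate = 10.18 / 125.29 = 8.13%.
Headline unemployment rate = 4.74 / 123.08 = 3.85%.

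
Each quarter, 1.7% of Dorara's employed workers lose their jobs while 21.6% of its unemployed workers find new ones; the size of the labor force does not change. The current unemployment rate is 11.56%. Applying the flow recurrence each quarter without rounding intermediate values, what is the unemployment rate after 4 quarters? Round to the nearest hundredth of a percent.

With a fixed labor force, u_{t+1} = u_t + s·(1−u_t) − f·u_t = u_t·(1−s−f) + s.
Here 1−s−f = 0.767 and s = 0.017.
u_1 = 0.115600 × 0.767 + 0.017 = 0.105665.
u_2 = 0.105665 × 0.767 + 0.017 = 0.098045.
u_3 = 0.098045 × 0.767 + 0.017 = 0.092201.
u_4 = 0.092201 × 0.767 + 0.017 = 0.087718.

Unemployment rate after four quarters ≈ 8.77%.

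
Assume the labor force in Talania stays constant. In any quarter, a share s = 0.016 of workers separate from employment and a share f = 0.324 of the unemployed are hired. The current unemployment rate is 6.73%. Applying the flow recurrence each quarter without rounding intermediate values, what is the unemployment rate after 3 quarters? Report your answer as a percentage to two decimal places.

Unemployment rate after three quarters ≈ 5.29%.

With a fixed labor force, u_{t+1} = u_t + s·(1−u_t) − f·u_t = u_t·(1−s−f) + s.
Here 1−s−f = 0.660 and s = 0.016.
u_1 = 0.067300 × 0.660 + 0.016 = 0.060418.
u_2 = 0.060418 × 0.660 + 0.016 = 0.055876.
u_3 = 0.055876 × 0.660 + 0.016 = 0.052878.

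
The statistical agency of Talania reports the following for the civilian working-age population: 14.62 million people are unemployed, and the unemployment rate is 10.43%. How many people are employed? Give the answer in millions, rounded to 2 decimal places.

Labor force = U / u = 14.62 / 0.1043 ≈ 140.17 million.
Employed = labor force − unemployed = 140.17 − 14.62 = 125.55 million.

About 125.55 million are employed.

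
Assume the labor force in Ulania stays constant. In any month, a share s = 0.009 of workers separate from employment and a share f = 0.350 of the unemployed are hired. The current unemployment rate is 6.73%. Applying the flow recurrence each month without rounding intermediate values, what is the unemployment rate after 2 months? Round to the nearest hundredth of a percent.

Unemployment rate after two months ≈ 4.24%.

With a fixed labor force, u_{t+1} = u_t + s·(1−u_t) − f·u_t = u_t·(1−s−f) + s.
Here 1−s−f = 0.641 and s = 0.009.
u_1 = 0.067300 × 0.641 + 0.009 = 0.052139.
u_2 = 0.052139 × 0.641 + 0.009 = 0.042421.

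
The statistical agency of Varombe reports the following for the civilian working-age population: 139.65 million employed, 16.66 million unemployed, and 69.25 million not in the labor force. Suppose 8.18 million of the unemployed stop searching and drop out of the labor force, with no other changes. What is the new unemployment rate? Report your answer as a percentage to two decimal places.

Initially, labor force = 139.65 + 16.66 = 156.31 million, so u = 16.66/156.31 = 10.66%.
After the change, unemployed and labor force both fall by 8.18 → E = 139.65, U = 8.48, labor force = 148.13 million.
New unemployment rate = 8.48 / 148.13 = 5.72%.

New unemployment rate ≈ 5.72%.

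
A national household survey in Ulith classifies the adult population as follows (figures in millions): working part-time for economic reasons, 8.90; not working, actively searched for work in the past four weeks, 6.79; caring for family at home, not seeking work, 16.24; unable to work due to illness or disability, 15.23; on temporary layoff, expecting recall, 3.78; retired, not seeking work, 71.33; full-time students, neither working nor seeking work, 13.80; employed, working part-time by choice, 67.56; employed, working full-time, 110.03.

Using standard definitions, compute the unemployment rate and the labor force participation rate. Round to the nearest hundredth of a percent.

Unemployment rate ≈ 5.36%; labor force participation rate ≈ 62.83%.

Employed = 8.90 + 67.56 + 110.03 = 186.49 million (anyone who worked, including part-time for economic reasons, counts as employed).
Unemployed = 6.79 + 3.78 = 10.57 million (jobless and actively searching, or on temporary layoff).
Labor force = 186.49 + 10.57 = 197.06 million.
Not in labor force = 16.24 + 15.23 + 71.33 + 13.80 = 116.60 million (those not working and not actively searching are outside the labor force).
Civilian working-age population = 197.06 + 116.60 = 313.66 million.
Unemployment rate = 10.57 / 197.06 = 5.36%.
Labor force participation rate = 197.06 / 313.66 = 62.83%.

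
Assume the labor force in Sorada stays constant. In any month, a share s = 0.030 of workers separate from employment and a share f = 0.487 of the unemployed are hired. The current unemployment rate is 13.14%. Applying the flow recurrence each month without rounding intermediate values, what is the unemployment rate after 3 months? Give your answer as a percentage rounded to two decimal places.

With a fixed labor force, u_{t+1} = u_t + s·(1−u_t) − f·u_t = u_t·(1−s−f) + s.
Here 1−s−f = 0.483 and s = 0.030.
u_1 = 0.131400 × 0.483 + 0.030 = 0.093466.
u_2 = 0.093466 × 0.483 + 0.030 = 0.075144.
u_3 = 0.075144 × 0.483 + 0.030 = 0.066295.

Unemployment rate after three months ≈ 6.63%.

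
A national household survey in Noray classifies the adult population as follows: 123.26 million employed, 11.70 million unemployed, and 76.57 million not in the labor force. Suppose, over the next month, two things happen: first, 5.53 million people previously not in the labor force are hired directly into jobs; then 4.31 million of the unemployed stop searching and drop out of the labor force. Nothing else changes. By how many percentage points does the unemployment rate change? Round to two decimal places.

The unemployment rate changes by −3.24 percentage points.

Initially, labor force = 123.26 + 11.70 = 134.96 million, so u = 11.70/134.96 = 8.67%.
After the first change, employed and labor force both rise by 5.53; unemployed unchanged → E = 128.79, U = 11.70, labor force = 140.49 million.
After the second change, unemployed and labor force both fall by 4.31 → E = 128.79, U = 7.39, labor force = 136.18 million.
New unemployment rate = 7.39 / 136.18 = 5.43%.
Change = 5.43% − 8.67% = −3.24 percentage points.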